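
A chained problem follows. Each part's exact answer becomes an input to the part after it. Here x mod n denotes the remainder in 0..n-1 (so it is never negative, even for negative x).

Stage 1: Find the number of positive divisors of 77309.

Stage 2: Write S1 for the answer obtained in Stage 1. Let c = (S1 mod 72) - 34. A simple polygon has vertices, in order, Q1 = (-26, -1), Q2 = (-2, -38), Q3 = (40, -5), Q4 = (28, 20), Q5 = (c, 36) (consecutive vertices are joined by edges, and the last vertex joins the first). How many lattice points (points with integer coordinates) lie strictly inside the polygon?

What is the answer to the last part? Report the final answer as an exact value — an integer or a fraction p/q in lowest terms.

3012

Stage 1: 77309 = 97 * 797; number of divisors = (1+1) * (1+1) = 4; answer 4
Stage 2: S1 = 4; c = -30; cross terms: (-26*-38 - -2*-1)=986, (-2*-5 - 40*-38)=1530, (40*20 - 28*-5)=940, (28*36 - -30*20)=1608, (-30*-1 - -26*36)=966; twice the area = |6030| = 6030; area = 3015; boundary points = 1 + 3 + 1 + 2 + 1 = 8; strictly interior points = area - boundary/2 + 1 = 3012; answer 3012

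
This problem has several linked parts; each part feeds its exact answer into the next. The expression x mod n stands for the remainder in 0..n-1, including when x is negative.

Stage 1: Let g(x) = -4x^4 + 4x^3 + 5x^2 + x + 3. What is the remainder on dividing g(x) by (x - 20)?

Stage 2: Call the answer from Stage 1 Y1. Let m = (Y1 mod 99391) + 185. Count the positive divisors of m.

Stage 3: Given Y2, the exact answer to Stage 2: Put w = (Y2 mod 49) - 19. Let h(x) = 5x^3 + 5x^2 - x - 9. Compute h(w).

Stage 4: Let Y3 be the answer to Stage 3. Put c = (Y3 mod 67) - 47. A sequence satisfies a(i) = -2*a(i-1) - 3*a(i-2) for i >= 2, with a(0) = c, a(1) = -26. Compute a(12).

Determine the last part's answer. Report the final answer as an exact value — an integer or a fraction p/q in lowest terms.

Stage 1: remainder = value at the root: -4*(20)^4 + 4*(20)^3 + 5*(20)^2 + 1*(20)^1 + 3 = (-640000) + (32000) + (2000) + (20) + (3) = -605977; answer -605977
Stage 2: Y1 = -605977; m = 89945; 89945 = 5 * 17989; number of divisors = (1+1) * (1+1) = 4; answer 4
Stage 3: Y2 = 4; w = -15; 5*(-15)^3 + 5*(-15)^2 - 1*(-15)^1 - 9 = (-16875) + (1125) + (15) + (-9) = -15744; answer -15744
Stage 4: Y3 = -15744; c = -46; a(2) = -2*(-26) - 3*(-46) = 190; iterating: a(2)=190, a(3)=-302, a(4)=34, a(5)=838, a(6)=-1778, a(7)=1042, a(8)=3250, a(9)=-9626, a(10)=9502, a(11)=9874, a(12)=-48254; answer -48254

-48254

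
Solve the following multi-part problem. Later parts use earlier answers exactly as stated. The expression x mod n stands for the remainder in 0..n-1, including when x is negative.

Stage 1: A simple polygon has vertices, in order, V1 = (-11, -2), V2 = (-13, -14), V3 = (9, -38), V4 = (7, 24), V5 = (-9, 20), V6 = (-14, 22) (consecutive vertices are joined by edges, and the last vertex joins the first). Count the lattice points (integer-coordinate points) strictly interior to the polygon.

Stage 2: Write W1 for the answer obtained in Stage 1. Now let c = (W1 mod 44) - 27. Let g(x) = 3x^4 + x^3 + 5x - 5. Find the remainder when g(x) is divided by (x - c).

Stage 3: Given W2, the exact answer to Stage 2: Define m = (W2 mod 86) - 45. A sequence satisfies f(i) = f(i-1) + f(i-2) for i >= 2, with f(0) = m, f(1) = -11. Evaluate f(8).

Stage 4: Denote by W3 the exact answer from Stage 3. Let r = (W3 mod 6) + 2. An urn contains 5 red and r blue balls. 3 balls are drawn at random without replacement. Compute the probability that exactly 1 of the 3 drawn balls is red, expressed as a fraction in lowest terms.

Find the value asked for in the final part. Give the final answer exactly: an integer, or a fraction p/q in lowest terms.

Stage 1: cross terms: (-11*-14 - -13*-2)=128, (-13*-38 - 9*-14)=620, (9*24 - 7*-38)=482, (7*20 - -9*24)=356, (-9*22 - -14*20)=82, (-14*-2 - -11*22)=270; twice the area = |1938| = 1938; area = 969; boundary points = 2 + 2 + 2 + 4 + 1 + 3 = 14; strictly interior points = area - boundary/2 + 1 = 963; answer 963
Stage 2: W1 = 963; c = 12; remainder = value at the root: 3*(12)^4 + 1*(12)^3 + 5*(12)^1 - 5 = (62208) + (1728) + (60) + (-5) = 63991; answer 63991
Stage 3: W2 = 63991; m = -38; f(2) = 1*(-11) + 1*(-38) = -49; iterating: f(2)=-49, f(3)=-60, f(4)=-109, f(5)=-169, f(6)=-278, f(7)=-447, f(8)=-725; answer -725
Stage 4: W3 = -725; r = 3; total draws C(8,3) = 56; favorable C(5,1)*C(3,2) = 15; P = 15/56; answer 15/56

15/56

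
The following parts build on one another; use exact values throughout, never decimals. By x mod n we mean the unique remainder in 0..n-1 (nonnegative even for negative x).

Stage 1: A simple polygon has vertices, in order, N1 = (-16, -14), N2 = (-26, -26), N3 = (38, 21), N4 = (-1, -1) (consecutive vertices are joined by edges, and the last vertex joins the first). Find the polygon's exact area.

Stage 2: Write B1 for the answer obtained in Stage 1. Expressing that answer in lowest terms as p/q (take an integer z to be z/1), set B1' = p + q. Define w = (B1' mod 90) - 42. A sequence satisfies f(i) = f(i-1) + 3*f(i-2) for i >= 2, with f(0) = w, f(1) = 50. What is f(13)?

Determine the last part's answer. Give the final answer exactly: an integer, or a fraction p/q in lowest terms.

Stage 1: cross terms: (-16*-26 - -26*-14)=52, (-26*21 - 38*-26)=442, (38*-1 - -1*21)=-17, (-1*-14 - -16*-1)=-2; twice the area = |475| = 475; area = 475/2; answer 475/2
Stage 2: B1 = 475/2; threaded value p + q = 477; w = -15; f(2) = 1*(50) + 3*(-15) = 5; iterating: f(2)=5, f(3)=155, f(4)=170, f(5)=635, f(6)=1145, f(7)=3050, f(8)=6485, f(9)=15635, f(10)=35090, f(11)=81995, f(12)=187265, f(13)=433250; answer 433250

433250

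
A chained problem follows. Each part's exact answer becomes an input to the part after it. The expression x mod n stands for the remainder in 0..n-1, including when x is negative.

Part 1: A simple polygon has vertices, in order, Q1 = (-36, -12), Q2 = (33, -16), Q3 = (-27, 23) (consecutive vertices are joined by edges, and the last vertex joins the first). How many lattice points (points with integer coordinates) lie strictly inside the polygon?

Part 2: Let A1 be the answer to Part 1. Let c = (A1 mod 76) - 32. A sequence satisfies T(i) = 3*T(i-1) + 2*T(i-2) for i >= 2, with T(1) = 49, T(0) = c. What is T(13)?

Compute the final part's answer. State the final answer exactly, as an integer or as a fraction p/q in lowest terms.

127818571

Part 1: cross terms: (-36*-16 - 33*-12)=972, (33*23 - -27*-16)=327, (-27*-12 - -36*23)=1152; twice the area = |2451| = 2451; area = 2451/2; boundary points = 1 + 3 + 1 = 5; strictly interior points = area - boundary/2 + 1 = 1224; answer 1224
Part 2: A1 = 1224; c = -24; T(2) = 3*(49) + 2*(-24) = 99; iterating: T(2)=99, T(3)=395, T(4)=1383, T(5)=4939, T(6)=17583, T(7)=62627, T(8)=223047, T(9)=794395, T(10)=2829279, T(11)=10076627, T(12)=35888439, T(13)=127818571; answer 127818571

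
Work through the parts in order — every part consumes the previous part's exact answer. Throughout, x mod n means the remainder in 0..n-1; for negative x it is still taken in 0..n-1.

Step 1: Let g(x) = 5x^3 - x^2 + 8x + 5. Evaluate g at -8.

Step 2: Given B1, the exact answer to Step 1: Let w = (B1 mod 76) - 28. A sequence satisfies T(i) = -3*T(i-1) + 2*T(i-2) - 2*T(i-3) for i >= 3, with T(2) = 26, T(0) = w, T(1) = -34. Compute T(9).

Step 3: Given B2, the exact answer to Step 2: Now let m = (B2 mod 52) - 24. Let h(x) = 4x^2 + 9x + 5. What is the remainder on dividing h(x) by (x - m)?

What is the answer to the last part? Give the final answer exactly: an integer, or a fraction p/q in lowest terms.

1785

Step 1: 5*(-8)^3 - 1*(-8)^2 + 8*(-8)^1 + 5 = (-2560) + (-64) + (-64) + (5) = -2683; answer -2683
Step 2: B1 = -2683; w = 25; T(3) = -3*(26) + 2*(-34) - 2*(25) = -196; iterating: T(3)=-196, T(4)=708, T(5)=-2568, T(6)=9512, T(7)=-35088, T(8)=129424, T(9)=-477472; answer -477472
Step 3: B2 = -477472; m = 20; remainder = value at the root: 4*(20)^2 + 9*(20)^1 + 5 = (1600) + (180) + (5) = 1785; answer 1785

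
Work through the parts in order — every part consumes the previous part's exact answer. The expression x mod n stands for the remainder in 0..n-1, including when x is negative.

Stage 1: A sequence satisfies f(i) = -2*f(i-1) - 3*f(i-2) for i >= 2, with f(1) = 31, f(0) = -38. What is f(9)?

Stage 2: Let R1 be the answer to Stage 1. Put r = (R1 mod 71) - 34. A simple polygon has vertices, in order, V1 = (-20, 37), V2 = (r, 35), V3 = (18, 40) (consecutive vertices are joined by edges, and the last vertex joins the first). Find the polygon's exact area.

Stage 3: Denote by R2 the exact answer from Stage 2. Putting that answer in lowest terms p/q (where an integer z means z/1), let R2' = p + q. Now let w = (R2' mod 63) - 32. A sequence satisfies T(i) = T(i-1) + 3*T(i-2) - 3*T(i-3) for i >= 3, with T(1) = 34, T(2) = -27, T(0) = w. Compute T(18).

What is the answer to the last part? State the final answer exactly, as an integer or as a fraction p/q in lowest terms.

-511707

Stage 1: f(2) = -2*(31) - 3*(-38) = 52; iterating: f(2)=52, f(3)=-197, f(4)=238, f(5)=115, f(6)=-944, f(7)=1543, f(8)=-254, f(9)=-4121; answer -4121
Stage 2: R1 = -4121; r = 34; cross terms: (-20*35 - 34*37)=-1958, (34*40 - 18*35)=730, (18*37 - -20*40)=1466; twice the area = |238| = 238; area = 119; answer 119
Stage 3: R2 = 119; threaded value p + q = 120; w = 25; T(3) = 1*(-27) + 3*(34) - 3*(25) = 0; iterating: T(3)=0, T(4)=-183, T(5)=-102, T(6)=-651, T(7)=-408, T(8)=-2055, T(9)=-1326, T(10)=-6267, T(11)=-4080, T(12)=-18903, T(13)=-12342, T(14)=-56811, T(15)=-37128, T(16)=-170535, T(17)=-111486, T(18)=-511707; answer -511707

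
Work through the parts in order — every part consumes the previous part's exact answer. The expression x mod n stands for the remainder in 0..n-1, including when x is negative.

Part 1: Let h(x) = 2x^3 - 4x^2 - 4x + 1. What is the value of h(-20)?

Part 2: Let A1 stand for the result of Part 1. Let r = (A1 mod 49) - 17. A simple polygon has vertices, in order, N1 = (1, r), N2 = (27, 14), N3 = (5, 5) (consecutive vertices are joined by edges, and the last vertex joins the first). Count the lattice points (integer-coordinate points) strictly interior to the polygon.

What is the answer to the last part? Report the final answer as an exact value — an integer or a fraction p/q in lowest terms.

28

Part 1: 2*(-20)^3 - 4*(-20)^2 - 4*(-20)^1 + 1 = (-16000) + (-1600) + (80) + (1) = -17519; answer -17519
Part 2: A1 = -17519; r = 6; cross terms: (1*14 - 27*6)=-148, (27*5 - 5*14)=65, (5*6 - 1*5)=25; twice the area = |-58| = 58; area = 29; boundary points = 2 + 1 + 1 = 4; strictly interior points = area - boundary/2 + 1 = 28; answer 28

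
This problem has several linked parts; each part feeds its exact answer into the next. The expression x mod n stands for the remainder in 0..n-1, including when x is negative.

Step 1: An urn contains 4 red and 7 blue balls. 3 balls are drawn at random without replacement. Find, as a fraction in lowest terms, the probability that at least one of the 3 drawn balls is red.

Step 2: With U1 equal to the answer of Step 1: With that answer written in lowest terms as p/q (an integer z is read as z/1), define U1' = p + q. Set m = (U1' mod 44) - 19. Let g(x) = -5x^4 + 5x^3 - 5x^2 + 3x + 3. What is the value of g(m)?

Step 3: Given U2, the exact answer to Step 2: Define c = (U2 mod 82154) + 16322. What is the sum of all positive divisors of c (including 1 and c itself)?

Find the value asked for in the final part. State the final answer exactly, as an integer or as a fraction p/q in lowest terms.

Step 1: total draws C(11,3) = 165; complement C(7,3) = 35; favorable 165 - 35 = 130; P = 26/33; answer 26/33
Step 2: U1 = 26/33; threaded value p + q = 59; m = -4; -5*(-4)^4 + 5*(-4)^3 - 5*(-4)^2 + 3*(-4)^1 + 3 = (-1280) + (-320) + (-80) + (-12) + (3) = -1689; answer -1689
Step 3: U2 = -1689; c = 96787; 96787 is prime, so its only divisors are 1 and 96787; sigma = 1 + 96787 = 96788; answer 96788

96788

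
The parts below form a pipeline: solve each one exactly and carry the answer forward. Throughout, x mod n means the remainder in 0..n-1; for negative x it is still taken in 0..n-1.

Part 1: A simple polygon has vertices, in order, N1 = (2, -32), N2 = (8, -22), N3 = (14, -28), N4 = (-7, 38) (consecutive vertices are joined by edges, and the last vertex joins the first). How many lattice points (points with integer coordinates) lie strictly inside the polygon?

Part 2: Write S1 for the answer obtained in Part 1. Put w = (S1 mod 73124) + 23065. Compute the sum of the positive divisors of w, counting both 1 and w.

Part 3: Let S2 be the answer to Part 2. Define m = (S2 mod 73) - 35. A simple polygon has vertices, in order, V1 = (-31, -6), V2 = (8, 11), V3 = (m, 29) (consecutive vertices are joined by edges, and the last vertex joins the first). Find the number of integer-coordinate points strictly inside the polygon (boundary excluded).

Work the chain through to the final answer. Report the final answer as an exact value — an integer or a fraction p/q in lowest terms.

Part 1: cross terms: (2*-22 - 8*-32)=212, (8*-28 - 14*-22)=84, (14*38 - -7*-28)=336, (-7*-32 - 2*38)=148; twice the area = |780| = 780; area = 390; boundary points = 2 + 6 + 3 + 1 = 12; strictly interior points = area - boundary/2 + 1 = 385; answer 385
Part 2: S1 = 385; w = 23450; 23450 = 2 * 5^2 * 7 * 67; sigma = (1 + 2) * (1 + 5 + 25) * (1 + 7) * (1 + 67) = 3 * 31 * 8 * 68 = 50592; answer 50592
Part 3: S2 = 50592; m = -32; cross terms: (-31*11 - 8*-6)=-293, (8*29 - -32*11)=584, (-32*-6 - -31*29)=1091; twice the area = |1382| = 1382; area = 691; boundary points = 1 + 2 + 1 = 4; strictly interior points = area - boundary/2 + 1 = 690; answer 690

690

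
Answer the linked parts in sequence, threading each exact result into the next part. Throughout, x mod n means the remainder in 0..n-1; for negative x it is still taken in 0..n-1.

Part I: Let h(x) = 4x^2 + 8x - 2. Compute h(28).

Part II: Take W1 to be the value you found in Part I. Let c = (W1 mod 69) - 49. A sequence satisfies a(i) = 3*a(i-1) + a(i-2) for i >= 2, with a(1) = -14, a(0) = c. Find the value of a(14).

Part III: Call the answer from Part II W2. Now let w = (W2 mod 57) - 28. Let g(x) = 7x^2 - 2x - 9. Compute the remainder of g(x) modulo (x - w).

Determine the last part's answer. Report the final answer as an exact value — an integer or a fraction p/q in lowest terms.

2556

Part I: 4*(28)^2 + 8*(28)^1 - 2 = (3136) + (224) + (-2) = 3358; answer 3358
Part II: W1 = 3358; c = -3; a(2) = 3*(-14) + 1*(-3) = -45; iterating: a(2)=-45, a(3)=-149, a(4)=-492, a(5)=-1625, a(6)=-5367, a(7)=-17726, a(8)=-58545, a(9)=-193361, a(10)=-638628, a(11)=-2109245, a(12)=-6966363, a(13)=-23008334, a(14)=-75991365; answer -75991365
Part III: W2 = -75991365; w = -19; remainder = value at the root: 7*(-19)^2 - 2*(-19)^1 - 9 = (2527) + (38) + (-9) = 2556; answer 2556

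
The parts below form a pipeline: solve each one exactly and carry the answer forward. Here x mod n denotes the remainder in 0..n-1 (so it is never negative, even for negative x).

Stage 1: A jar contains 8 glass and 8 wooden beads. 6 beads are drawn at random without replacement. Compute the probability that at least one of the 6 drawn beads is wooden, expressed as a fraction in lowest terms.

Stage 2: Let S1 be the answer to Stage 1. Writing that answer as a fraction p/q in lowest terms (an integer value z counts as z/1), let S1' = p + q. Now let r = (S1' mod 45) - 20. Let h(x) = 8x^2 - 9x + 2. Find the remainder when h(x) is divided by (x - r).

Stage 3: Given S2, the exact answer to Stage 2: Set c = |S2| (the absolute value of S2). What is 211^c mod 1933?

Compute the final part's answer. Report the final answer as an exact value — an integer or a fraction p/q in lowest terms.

254

Stage 1: total draws C(16,6) = 8008; complement C(8,6) = 28; favorable 8008 - 28 = 7980; P = 285/286; answer 285/286
Stage 2: S1 = 285/286; threaded value p + q = 571; r = 11; remainder = value at the root: 8*(11)^2 - 9*(11)^1 + 2 = (968) + (-99) + (2) = 871; answer 871
Stage 3: S2 = 871; c = 871; squarings mod 1933: 211^1=211, 211^2=62, 211^4=1911, 211^8=484, 211^16=363, 211^32=325, 211^64=1243, 211^128=582, 211^256=449, 211^512=569; 211^871 = 211^1 * 211^2 * 211^4 * 211^32 * 211^64 * 211^256 * 211^512 = 254 (mod 1933); answer 254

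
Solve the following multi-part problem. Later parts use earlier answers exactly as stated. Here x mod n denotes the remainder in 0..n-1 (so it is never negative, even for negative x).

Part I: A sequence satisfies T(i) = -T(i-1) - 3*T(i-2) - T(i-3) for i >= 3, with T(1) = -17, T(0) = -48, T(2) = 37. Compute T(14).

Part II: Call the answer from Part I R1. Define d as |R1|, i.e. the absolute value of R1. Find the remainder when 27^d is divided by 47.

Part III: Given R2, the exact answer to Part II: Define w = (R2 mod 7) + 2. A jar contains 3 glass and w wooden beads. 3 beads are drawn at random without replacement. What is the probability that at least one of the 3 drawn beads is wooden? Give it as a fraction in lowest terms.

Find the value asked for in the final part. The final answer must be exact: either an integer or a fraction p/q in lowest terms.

9/10

Part I: T(3) = -1*(37) - 3*(-17) - 1*(-48) = 62; iterating: T(3)=62, T(4)=-156, T(5)=-67, T(6)=473, T(7)=-116, T(8)=-1236, T(9)=1111, T(10)=2713, T(11)=-4810, T(12)=-4440, T(13)=16157, T(14)=1973; answer 1973
Part II: R1 = 1973; d = 1973; squarings mod 47: 27^1=27, 27^2=24, 27^4=12, 27^8=3, 27^16=9, 27^32=34, 27^64=28, 27^128=32, 27^256=37, 27^512=6, 27^1024=36; 27^1973 = 27^1 * 27^4 * 27^16 * 27^32 * 27^128 * 27^256 * 27^512 * 27^1024 = 28 (mod 47); answer 28
Part III: R2 = 28; w = 2; total draws C(5,3) = 10; complement C(3,3) = 1; favorable 10 - 1 = 9; P = 9/10; answer 9/10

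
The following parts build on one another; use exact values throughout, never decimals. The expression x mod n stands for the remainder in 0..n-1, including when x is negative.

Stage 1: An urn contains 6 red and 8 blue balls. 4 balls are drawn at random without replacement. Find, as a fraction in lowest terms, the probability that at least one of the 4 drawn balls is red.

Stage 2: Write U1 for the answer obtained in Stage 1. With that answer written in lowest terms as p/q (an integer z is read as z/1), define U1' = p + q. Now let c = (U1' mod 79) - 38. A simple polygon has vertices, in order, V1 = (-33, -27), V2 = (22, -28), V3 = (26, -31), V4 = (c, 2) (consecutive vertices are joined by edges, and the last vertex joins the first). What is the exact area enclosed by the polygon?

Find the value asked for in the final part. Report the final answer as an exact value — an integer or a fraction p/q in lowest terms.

Stage 1: total draws C(14,4) = 1001; complement C(8,4) = 70; favorable 1001 - 70 = 931; P = 133/143; answer 133/143
Stage 2: U1 = 133/143; threaded value p + q = 276; c = 1; cross terms: (-33*-28 - 22*-27)=1518, (22*-31 - 26*-28)=46, (26*2 - 1*-31)=83, (1*-27 - -33*2)=39; twice the area = |1686| = 1686; area = 843; answer 843

843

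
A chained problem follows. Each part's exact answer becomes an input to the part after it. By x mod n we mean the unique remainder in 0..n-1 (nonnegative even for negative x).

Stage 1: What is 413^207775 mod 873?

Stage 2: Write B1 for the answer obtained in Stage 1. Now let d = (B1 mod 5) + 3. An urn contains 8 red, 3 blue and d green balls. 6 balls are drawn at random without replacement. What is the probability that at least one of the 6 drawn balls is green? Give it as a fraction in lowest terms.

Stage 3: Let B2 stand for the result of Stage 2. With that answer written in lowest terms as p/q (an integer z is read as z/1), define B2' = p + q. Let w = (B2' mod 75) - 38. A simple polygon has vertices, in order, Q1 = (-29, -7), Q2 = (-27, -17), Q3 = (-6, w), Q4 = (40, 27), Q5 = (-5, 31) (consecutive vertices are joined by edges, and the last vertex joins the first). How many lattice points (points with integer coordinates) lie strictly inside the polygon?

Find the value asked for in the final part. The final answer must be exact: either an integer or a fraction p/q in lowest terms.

2110

Stage 1: squarings mod 873: 413^1=413, 413^2=334, 413^4=685, 413^8=424, 413^16=811, 413^32=352, 413^64=811, 413^128=352, 413^256=811, 413^512=352, 413^1024=811, 413^2048=352, 413^4096=811, 413^8192=352, 413^16384=811, 413^32768=352, 413^65536=811, 413^131072=352; 413^207775 = 413^1 * 413^2 * 413^4 * 413^8 * 413^16 * 413^128 * 413^256 * 413^512 * 413^2048 * 413^8192 * 413^65536 * 413^131072 = 728 (mod 873); answer 728
Stage 2: B1 = 728; d = 6; total draws C(17,6) = 12376; complement C(11,6) = 462; favorable 12376 - 462 = 11914; P = 851/884; answer 851/884
Stage 3: B2 = 851/884; threaded value p + q = 1735; w = -28; cross terms: (-29*-17 - -27*-7)=304, (-27*-28 - -6*-17)=654, (-6*27 - 40*-28)=958, (40*31 - -5*27)=1375, (-5*-7 - -29*31)=934; twice the area = |4225| = 4225; area = 4225/2; boundary points = 2 + 1 + 1 + 1 + 2 = 7; strictly interior points = area - boundary/2 + 1 = 2110; answer 2110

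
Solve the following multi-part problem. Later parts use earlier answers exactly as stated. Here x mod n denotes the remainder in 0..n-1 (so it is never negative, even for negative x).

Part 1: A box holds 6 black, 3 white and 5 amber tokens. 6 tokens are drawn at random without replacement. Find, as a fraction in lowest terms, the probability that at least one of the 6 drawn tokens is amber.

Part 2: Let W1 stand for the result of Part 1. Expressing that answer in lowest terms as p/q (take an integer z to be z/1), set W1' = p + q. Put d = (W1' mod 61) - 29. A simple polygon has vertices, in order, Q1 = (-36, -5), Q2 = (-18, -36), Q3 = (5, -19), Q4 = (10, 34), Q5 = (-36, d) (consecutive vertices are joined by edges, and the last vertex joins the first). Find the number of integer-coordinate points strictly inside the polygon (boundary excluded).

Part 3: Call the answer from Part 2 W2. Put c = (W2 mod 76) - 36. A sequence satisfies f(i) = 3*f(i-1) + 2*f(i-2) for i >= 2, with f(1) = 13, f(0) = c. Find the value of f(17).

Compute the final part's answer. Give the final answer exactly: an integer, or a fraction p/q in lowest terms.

Part 1: total draws C(14,6) = 3003; complement C(9,6) = 84; favorable 3003 - 84 = 2919; P = 139/143; answer 139/143
Part 2: W1 = 139/143; threaded value p + q = 282; d = 9; cross terms: (-36*-36 - -18*-5)=1206, (-18*-19 - 5*-36)=522, (5*34 - 10*-19)=360, (10*9 - -36*34)=1314, (-36*-5 - -36*9)=504; twice the area = |3906| = 3906; area = 1953; boundary points = 1 + 1 + 1 + 1 + 14 = 18; strictly interior points = area - boundary/2 + 1 = 1945; answer 1945
Part 3: W2 = 1945; c = 9; f(2) = 3*(13) + 2*(9) = 57; iterating: f(2)=57, f(3)=197, f(4)=705, f(5)=2509, f(6)=8937, f(7)=31829, f(8)=113361, f(9)=403741, f(10)=1437945, f(11)=5121317, f(12)=18239841, f(13)=64962157, f(14)=231366153, f(15)=824022773, f(16)=2934800625, f(17)=10452447421; answer 10452447421

10452447421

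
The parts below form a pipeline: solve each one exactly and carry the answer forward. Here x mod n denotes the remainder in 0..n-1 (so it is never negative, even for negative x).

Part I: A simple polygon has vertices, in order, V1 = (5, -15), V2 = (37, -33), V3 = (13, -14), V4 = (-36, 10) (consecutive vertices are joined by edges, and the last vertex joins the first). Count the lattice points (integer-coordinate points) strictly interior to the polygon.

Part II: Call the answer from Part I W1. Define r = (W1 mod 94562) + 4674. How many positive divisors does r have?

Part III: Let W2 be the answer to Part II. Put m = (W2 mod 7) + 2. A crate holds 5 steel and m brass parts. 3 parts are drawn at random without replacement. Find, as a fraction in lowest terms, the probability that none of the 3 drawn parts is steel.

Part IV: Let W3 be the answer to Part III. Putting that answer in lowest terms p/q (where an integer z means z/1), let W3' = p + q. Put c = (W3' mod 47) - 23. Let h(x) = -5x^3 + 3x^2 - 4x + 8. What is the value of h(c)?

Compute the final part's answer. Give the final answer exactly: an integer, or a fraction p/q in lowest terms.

-13180

Part I: cross terms: (5*-33 - 37*-15)=390, (37*-14 - 13*-33)=-89, (13*10 - -36*-14)=-374, (-36*-15 - 5*10)=490; twice the area = |417| = 417; area = 417/2; boundary points = 2 + 1 + 1 + 1 = 5; strictly interior points = area - boundary/2 + 1 = 207; answer 207
Part II: W1 = 207; r = 4881; 4881 = 3 * 1627; number of divisors = (1+1) * (1+1) = 4; answer 4
Part III: W2 = 4; m = 6; total draws C(11,3) = 165; favorable C(6,3) = 20; P = 4/33; answer 4/33
Part IV: W3 = 4/33; threaded value p + q = 37; c = 14; -5*(14)^3 + 3*(14)^2 - 4*(14)^1 + 8 = (-13720) + (588) + (-56) + (8) = -13180; answer -13180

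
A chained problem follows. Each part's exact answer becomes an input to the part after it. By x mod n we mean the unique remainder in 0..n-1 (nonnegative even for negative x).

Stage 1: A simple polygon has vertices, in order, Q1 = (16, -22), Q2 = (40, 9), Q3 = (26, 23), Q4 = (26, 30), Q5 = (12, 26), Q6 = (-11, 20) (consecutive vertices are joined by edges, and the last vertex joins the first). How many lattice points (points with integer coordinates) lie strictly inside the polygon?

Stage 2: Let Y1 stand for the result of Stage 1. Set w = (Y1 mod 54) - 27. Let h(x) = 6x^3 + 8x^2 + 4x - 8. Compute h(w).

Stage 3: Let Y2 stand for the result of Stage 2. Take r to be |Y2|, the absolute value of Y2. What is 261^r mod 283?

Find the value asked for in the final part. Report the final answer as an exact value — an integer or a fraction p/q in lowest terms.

Stage 1: cross terms: (16*9 - 40*-22)=1024, (40*23 - 26*9)=686, (26*30 - 26*23)=182, (26*26 - 12*30)=316, (12*20 - -11*26)=526, (-11*-22 - 16*20)=-78; twice the area = |2656| = 2656; area = 1328; boundary points = 1 + 14 + 7 + 2 + 1 + 3 = 28; strictly interior points = area - boundary/2 + 1 = 1315; answer 1315
Stage 2: Y1 = 1315; w = -8; 6*(-8)^3 + 8*(-8)^2 + 4*(-8)^1 - 8 = (-3072) + (512) + (-32) + (-8) = -2600; answer -2600
Stage 3: Y2 = -2600; r = 2600; squarings mod 283: 261^1=261, 261^2=201, 261^4=215, 261^8=96, 261^16=160, 261^32=130, 261^64=203, 261^128=174, 261^256=278, 261^512=25, 261^1024=59, 261^2048=85; 261^2600 = 261^8 * 261^32 * 261^512 * 261^2048 = 70 (mod 283); answer 70

70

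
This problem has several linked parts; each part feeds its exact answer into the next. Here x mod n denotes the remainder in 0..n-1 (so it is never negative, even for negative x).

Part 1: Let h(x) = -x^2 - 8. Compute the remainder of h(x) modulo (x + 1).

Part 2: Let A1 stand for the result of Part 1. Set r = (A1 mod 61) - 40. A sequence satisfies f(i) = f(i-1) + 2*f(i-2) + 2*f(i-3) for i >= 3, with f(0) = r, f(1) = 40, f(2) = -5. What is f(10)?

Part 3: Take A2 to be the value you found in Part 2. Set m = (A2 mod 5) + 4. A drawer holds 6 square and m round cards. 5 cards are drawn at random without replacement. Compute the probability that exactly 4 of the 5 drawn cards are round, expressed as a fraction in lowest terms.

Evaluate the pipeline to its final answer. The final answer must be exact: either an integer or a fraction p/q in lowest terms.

Part 1: remainder = value at the root: -1*(-1)^2 - 8 = (-1) + (-8) = -9; answer -9
Part 2: A1 = -9; r = 12; f(3) = 1*(-5) + 2*(40) + 2*(12) = 99; iterating: f(3)=99, f(4)=169, f(5)=357, f(6)=893, f(7)=1945, f(8)=4445, f(9)=10121, f(10)=22901; answer 22901
Part 3: A2 = 22901; m = 5; total draws C(11,5) = 462; favorable C(5,4)*C(6,1) = 30; P = 5/77; answer 5/77

5/77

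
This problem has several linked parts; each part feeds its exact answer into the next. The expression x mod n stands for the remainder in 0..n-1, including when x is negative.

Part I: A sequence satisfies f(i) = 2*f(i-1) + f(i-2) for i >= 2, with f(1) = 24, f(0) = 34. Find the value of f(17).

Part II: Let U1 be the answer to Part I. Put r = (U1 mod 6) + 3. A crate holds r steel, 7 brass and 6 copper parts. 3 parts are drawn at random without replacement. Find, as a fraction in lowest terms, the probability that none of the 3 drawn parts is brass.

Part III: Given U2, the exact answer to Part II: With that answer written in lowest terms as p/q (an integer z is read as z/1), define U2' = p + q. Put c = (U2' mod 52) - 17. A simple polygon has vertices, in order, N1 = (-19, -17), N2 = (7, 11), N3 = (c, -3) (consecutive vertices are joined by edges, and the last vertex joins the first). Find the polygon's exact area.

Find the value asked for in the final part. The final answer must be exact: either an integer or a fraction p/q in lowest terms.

168

Part I: f(2) = 2*(24) + 1*(34) = 82; iterating: f(2)=82, f(3)=188, f(4)=458, f(5)=1104, f(6)=2666, f(7)=6436, f(8)=15538, f(9)=37512, f(10)=90562, f(11)=218636, f(12)=527834, f(13)=1274304, f(14)=3076442, f(15)=7427188, f(16)=17930818, f(17)=43288824; answer 43288824
Part II: U1 = 43288824; r = 3; total draws C(16,3) = 560; favorable C(9,3) = 84; P = 3/20; answer 3/20
Part III: U2 = 3/20; threaded value p + q = 23; c = 6; cross terms: (-19*11 - 7*-17)=-90, (7*-3 - 6*11)=-87, (6*-17 - -19*-3)=-159; twice the area = |-336| = 336; area = 168; answer 168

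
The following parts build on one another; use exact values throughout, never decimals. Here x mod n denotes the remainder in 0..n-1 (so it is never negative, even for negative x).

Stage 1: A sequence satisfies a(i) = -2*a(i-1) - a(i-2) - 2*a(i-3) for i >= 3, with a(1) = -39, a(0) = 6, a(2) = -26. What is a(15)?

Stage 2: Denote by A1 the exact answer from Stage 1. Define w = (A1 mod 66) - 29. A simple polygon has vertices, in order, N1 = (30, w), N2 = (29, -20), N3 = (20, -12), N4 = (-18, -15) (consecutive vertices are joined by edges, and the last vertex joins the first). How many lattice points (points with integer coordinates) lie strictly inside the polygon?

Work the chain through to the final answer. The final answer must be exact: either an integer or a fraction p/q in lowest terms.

635

Stage 1: a(3) = -2*(-26) - 1*(-39) - 2*(6) = 79; iterating: a(3)=79, a(4)=-54, a(5)=81, a(6)=-266, a(7)=559, a(8)=-1014, a(9)=2001, a(10)=-4106, a(11)=8239, a(12)=-16374, a(13)=32721, a(14)=-65546, a(15)=131119; answer 131119
Stage 2: A1 = 131119; w = 14; cross terms: (30*-20 - 29*14)=-1006, (29*-12 - 20*-20)=52, (20*-15 - -18*-12)=-516, (-18*14 - 30*-15)=198; twice the area = |-1272| = 1272; area = 636; boundary points = 1 + 1 + 1 + 1 = 4; strictly interior points = area - boundary/2 + 1 = 635; answer 635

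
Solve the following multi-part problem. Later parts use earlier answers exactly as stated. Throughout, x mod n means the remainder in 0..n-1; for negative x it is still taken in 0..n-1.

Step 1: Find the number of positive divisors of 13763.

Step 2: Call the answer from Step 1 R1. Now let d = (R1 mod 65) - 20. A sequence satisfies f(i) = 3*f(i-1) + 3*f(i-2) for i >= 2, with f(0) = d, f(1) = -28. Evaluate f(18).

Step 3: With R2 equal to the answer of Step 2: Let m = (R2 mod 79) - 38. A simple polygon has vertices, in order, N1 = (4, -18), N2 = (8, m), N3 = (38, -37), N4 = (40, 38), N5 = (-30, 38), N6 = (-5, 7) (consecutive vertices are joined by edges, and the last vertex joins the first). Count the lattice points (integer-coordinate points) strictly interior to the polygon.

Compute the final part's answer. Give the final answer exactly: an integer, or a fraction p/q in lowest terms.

Step 1: 13763 is prime, so its only divisors are 1 and 13763; count = 2; answer 2
Step 2: R1 = 2; d = -18; f(2) = 3*(-28) + 3*(-18) = -138; iterating: f(2)=-138, f(3)=-498, f(4)=-1908, f(5)=-7218, f(6)=-27378, f(7)=-103788, f(8)=-393498, f(9)=-1491858, f(10)=-5656068, f(11)=-21443778, f(12)=-81299538, f(13)=-308229948, f(14)=-1168588458, f(15)=-4430455218, f(16)=-16797131028, f(17)=-63682758738, f(18)=-241439669298; answer -241439669298
Step 3: R2 = -241439669298; m = -2; cross terms: (4*-2 - 8*-18)=136, (8*-37 - 38*-2)=-220, (38*38 - 40*-37)=2924, (40*38 - -30*38)=2660, (-30*7 - -5*38)=-20, (-5*-18 - 4*7)=62; twice the area = |5542| = 5542; area = 2771; boundary points = 4 + 5 + 1 + 70 + 1 + 1 = 82; strictly interior points = area - boundary/2 + 1 = 2731; answer 2731

2731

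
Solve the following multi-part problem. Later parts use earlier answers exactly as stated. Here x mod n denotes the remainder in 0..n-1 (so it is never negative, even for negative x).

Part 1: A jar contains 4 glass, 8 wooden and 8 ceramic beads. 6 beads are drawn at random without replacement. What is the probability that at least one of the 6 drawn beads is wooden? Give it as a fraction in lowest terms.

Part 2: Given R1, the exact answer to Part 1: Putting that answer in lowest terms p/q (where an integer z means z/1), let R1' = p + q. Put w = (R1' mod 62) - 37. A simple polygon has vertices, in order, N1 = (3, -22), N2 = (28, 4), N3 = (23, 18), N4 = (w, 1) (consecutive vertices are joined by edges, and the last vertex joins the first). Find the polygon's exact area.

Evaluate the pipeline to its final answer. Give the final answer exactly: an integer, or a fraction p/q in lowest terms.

Part 1: total draws C(20,6) = 38760; complement C(12,6) = 924; favorable 38760 - 924 = 37836; P = 3153/3230; answer 3153/3230
Part 2: R1 = 3153/3230; threaded value p + q = 6383; w = 22; cross terms: (3*4 - 28*-22)=628, (28*18 - 23*4)=412, (23*1 - 22*18)=-373, (22*-22 - 3*1)=-487; twice the area = |180| = 180; area = 90; answer 90

90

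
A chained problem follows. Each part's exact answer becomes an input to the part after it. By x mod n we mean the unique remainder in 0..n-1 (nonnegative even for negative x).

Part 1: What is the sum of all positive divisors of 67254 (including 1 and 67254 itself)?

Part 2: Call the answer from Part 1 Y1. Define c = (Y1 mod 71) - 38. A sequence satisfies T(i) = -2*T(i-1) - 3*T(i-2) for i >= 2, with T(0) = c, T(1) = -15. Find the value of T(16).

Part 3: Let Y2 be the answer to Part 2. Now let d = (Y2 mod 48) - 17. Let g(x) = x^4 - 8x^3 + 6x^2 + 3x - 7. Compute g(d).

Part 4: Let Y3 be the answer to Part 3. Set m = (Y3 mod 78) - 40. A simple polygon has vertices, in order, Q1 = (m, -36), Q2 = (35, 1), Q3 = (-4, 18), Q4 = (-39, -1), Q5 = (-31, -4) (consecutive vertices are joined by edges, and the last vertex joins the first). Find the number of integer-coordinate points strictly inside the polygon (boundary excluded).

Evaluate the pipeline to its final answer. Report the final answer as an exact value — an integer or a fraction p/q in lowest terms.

Part 1: 67254 = 2 * 3 * 11 * 1019; sigma = (1 + 2) * (1 + 3) * (1 + 11) * (1 + 1019) = 3 * 4 * 12 * 1020 = 146880; answer 146880
Part 2: Y1 = 146880; c = 14; T(2) = -2*(-15) - 3*(14) = -12; iterating: T(2)=-12, T(3)=69, T(4)=-102, T(5)=-3, T(6)=312, T(7)=-615, T(8)=294, T(9)=1257, T(10)=-3396, T(11)=3021, T(12)=4146, T(13)=-17355, T(14)=22272, T(15)=7521, T(16)=-81858; answer -81858
Part 3: Y2 = -81858; d = 13; 1*(13)^4 - 8*(13)^3 + 6*(13)^2 + 3*(13)^1 - 7 = (28561) + (-17576) + (1014) + (39) + (-7) = 12031; answer 12031
Part 4: Y3 = 12031; m = -21; cross terms: (-21*1 - 35*-36)=1239, (35*18 - -4*1)=634, (-4*-1 - -39*18)=706, (-39*-4 - -31*-1)=125, (-31*-36 - -21*-4)=1032; twice the area = |3736| = 3736; area = 1868; boundary points = 1 + 1 + 1 + 1 + 2 = 6; strictly interior points = area - boundary/2 + 1 = 1866; answer 1866

1866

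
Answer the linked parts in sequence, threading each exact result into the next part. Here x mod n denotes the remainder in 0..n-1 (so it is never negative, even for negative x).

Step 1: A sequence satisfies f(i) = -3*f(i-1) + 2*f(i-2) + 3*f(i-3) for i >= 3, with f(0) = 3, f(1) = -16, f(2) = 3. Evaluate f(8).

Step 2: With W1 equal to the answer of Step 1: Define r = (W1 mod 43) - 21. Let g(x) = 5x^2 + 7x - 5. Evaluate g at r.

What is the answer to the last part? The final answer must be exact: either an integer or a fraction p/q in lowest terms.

1

Step 1: f(3) = -3*(3) + 2*(-16) + 3*(3) = -32; iterating: f(3)=-32, f(4)=54, f(5)=-217, f(6)=663, f(7)=-2261, f(8)=7458; answer 7458
Step 2: W1 = 7458; r = -2; 5*(-2)^2 + 7*(-2)^1 - 5 = (20) + (-14) + (-5) = 1; answer 1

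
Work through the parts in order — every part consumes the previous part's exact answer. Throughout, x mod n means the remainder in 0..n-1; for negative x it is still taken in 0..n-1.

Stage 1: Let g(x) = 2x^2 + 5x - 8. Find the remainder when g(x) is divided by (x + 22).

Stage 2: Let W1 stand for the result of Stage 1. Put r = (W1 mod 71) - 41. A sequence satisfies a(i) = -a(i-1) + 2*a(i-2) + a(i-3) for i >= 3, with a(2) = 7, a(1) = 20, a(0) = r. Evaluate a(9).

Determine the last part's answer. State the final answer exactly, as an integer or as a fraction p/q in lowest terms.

1295

Stage 1: remainder = value at the root: 2*(-22)^2 + 5*(-22)^1 - 8 = (968) + (-110) + (-8) = 850; answer 850
Stage 2: W1 = 850; r = 28; a(3) = -1*(7) + 2*(20) + 1*(28) = 61; iterating: a(3)=61, a(4)=-27, a(5)=156, a(6)=-149, a(7)=434, a(8)=-576, a(9)=1295; answer 1295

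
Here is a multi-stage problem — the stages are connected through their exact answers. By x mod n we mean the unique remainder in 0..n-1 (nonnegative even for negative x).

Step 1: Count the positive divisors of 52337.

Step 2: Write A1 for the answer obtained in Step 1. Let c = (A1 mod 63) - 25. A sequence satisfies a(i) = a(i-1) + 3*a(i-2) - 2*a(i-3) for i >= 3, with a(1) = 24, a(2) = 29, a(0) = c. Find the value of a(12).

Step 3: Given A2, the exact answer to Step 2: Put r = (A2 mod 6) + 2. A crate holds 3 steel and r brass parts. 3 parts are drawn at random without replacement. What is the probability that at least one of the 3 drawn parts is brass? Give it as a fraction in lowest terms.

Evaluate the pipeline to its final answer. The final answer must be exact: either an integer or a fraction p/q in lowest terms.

119/120

Step 1: 52337 = 199 * 263; number of divisors = (1+1) * (1+1) = 4; answer 4
Step 2: A1 = 4; c = -21; a(3) = 1*(29) + 3*(24) - 2*(-21) = 143; iterating: a(3)=143, a(4)=182, a(5)=553, a(6)=813, a(7)=2108, a(8)=3441, a(9)=8139, a(10)=14246, a(11)=31781, a(12)=58241; answer 58241
Step 3: A2 = 58241; r = 7; total draws C(10,3) = 120; complement C(3,3) = 1; favorable 120 - 1 = 119; P = 119/120; answer 119/120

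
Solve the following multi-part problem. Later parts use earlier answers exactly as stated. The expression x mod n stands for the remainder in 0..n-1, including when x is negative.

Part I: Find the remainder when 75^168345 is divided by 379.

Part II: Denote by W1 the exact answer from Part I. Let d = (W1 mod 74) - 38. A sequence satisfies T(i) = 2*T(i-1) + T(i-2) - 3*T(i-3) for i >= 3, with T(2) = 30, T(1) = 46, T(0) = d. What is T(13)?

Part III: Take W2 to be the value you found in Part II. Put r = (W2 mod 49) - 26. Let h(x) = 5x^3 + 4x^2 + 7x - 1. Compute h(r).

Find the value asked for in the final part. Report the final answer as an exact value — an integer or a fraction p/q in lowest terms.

Part I: squarings mod 379: 75^1=75, 75^2=319, 75^4=189, 75^8=95, 75^16=308, 75^32=114, 75^64=110, 75^128=351, 75^256=26, 75^512=297, 75^1024=281, 75^2048=129, 75^4096=344, 75^8192=88, 75^16384=164, 75^32768=366, 75^65536=169, 75^131072=136; 75^168345 = 75^1 * 75^8 * 75^16 * 75^128 * 75^256 * 75^4096 * 75^32768 * 75^131072 = 293 (mod 379); answer 293
Part II: W1 = 293; d = 33; T(3) = 2*(30) + 1*(46) - 3*(33) = 7; iterating: T(3)=7, T(4)=-94, T(5)=-271, T(6)=-657, T(7)=-1303, T(8)=-2450, T(9)=-4232, T(10)=-7005, T(11)=-10892, T(12)=-16093, T(13)=-22063; answer -22063
Part III: W2 = -22063; r = 10; 5*(10)^3 + 4*(10)^2 + 7*(10)^1 - 1 = (5000) + (400) + (70) + (-1) = 5469; answer 5469

5469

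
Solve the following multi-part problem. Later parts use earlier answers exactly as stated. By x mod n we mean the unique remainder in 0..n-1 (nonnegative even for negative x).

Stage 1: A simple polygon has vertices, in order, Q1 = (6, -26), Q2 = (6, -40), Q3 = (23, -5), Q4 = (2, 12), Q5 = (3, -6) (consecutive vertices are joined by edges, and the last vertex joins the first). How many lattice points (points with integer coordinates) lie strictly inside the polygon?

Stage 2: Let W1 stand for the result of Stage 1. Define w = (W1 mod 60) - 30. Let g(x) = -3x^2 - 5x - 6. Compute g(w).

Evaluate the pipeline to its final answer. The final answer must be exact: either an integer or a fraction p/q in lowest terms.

Stage 1: cross terms: (6*-40 - 6*-26)=-84, (6*-5 - 23*-40)=890, (23*12 - 2*-5)=286, (2*-6 - 3*12)=-48, (3*-26 - 6*-6)=-42; twice the area = |1002| = 1002; area = 501; boundary points = 14 + 1 + 1 + 1 + 1 = 18; strictly interior points = area - boundary/2 + 1 = 493; answer 493
Stage 2: W1 = 493; w = -17; -3*(-17)^2 - 5*(-17)^1 - 6 = (-867) + (85) + (-6) = -788; answer -788

-788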